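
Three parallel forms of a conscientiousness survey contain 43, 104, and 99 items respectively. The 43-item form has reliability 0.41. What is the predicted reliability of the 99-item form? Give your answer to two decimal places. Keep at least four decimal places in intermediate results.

0.62

The 104-item form is not needed; work directly from the 43-item form with n = 99/43 = 2.3023.
r_{99} = n·r / (1 + (n − 1)·r) = 0.9439 / 1.5339 ≈ 0.6154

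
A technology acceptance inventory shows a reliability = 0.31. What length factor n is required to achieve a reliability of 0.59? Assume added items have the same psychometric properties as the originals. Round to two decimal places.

n = [0.59 × 0.69] / [0.31 × 0.41]
  = 0.4071 / 0.1271 = 3.2030

3.20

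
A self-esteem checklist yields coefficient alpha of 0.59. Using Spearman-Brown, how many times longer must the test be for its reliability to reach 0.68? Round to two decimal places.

n = [0.68 × 0.41] / [0.59 × 0.32]
  = 0.2788 / 0.1888 = 1.4767

1.48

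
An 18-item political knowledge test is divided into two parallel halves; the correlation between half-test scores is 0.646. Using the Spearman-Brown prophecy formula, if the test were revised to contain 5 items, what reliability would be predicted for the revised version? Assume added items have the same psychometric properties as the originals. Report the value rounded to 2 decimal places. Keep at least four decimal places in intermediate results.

0.50

First correct the split-half correlation to full-test reliability: r_full = 2 × 0.646 / (1 + 0.646) ≈ 0.7849
Length factor from 18 to 5 items: n = 5/18 = 0.2778
r_new = n·r_full / (1 + (n − 1)·r_full) = 0.2180 / 0.4331 ≈ 0.5033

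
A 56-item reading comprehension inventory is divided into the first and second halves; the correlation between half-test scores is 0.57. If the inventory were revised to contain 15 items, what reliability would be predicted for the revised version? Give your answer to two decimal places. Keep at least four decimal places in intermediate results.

Spearman-Brown correction (n = 2): r_full = 2·0.57/(1 + 0.57) = 0.7261
Then adjust to 15 items: n = 15/56 = 0.2679
r_new = n·r_full / (1 + (n − 1)·r_full) = 0.1945 / 0.4684 ≈ 0.4152

0.42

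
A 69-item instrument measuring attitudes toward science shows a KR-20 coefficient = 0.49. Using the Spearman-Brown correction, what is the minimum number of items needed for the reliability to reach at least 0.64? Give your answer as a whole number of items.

n = 0.64 × (1 − 0.49) / [ 0.49 × (1 − 0.64) ]
  = 0.3264 / 0.1764 = 1.8503
So the test needs 1.8503 × 69 ≈ 127.67 items; rounding up, 128.

128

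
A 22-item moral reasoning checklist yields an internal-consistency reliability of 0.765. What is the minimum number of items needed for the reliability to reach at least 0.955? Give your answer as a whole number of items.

144

n = 0.955(1 − 0.765) / [0.765(1 − 0.955)]
n = 0.224425 / 0.034425 ≈ 6.5192
6.5192 × 22 = 143.42 → 144 items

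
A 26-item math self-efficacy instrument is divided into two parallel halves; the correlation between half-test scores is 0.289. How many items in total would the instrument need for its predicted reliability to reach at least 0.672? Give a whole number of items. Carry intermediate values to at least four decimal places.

66

Corrected full-test reliability: r_full = 2 × 0.289 / (1 + 0.289) ≈ 0.4484
n = r_tgt(1 − r_full) / [r_full(1 − r_tgt)] = 0.672 × 0.5516 / (0.4484 × 0.328) ≈ 2.5203
Items = 2.5203 × 26 ≈ 65.53 → 66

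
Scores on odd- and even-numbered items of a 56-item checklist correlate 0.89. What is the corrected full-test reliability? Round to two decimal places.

0.94

r_full = 2r_hh / (1 + r_hh) = 2 × 0.89 / (1 + 0.89)
       = 1.7800 / 1.8900 = 0.9418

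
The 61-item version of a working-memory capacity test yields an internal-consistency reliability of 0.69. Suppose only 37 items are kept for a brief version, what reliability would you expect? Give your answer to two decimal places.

n = 37/61 = 0.6066
By Spearman-Brown, r_new = n r / (1 + (n − 1) r).
r_new = (0.6066 × 0.69) / (1 + (0.6066 − 1) × 0.69)
     = 0.4186 / 0.7286 = 0.5745

0.57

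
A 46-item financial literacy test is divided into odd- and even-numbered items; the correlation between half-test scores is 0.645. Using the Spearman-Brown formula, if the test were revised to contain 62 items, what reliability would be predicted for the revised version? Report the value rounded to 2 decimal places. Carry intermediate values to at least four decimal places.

0.83

Full-test reliability from the split-half r: r_full = 2(0.645)/(1 + 0.645) = 0.7842
Length factor from 46 to 62 items: n = 62/46 = 1.3478
r_new = n·r_full / (1 + (n − 1)·r_full) = 1.0569 / 1.2727 ≈ 0.8304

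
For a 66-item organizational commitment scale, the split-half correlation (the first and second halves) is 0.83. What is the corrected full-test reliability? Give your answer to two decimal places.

0.91

r_full = 2(0.83) / (1 + 0.83)
       = 1.6600 / 1.8300 = 0.9071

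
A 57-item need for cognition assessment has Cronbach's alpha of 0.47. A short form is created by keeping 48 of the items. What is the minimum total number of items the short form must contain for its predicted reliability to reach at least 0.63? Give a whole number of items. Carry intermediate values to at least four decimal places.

Short-form reliability: n = 48/57 = 0.8421; r_48 = n·r/(1+(n−1)r) ≈ 0.4275
Then solve for n' with r_old = 0.4275, r_target = 0.63: n' = 0.63(1 − 0.4275)/[0.4275(1 − 0.63)] = 2.2802
Items = 2.2802 × 48 ≈ 109.45 → 110

110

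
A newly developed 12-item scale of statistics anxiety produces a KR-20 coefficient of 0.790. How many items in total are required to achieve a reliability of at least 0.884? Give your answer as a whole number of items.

n = 0.884(1 − 0.790) / [0.790(1 − 0.884)]
n = 0.185640 / 0.091640 ≈ 2.0258
Items needed = n × 12 = 2.0258 × 12 ≈ 24.31 → round up to 25

25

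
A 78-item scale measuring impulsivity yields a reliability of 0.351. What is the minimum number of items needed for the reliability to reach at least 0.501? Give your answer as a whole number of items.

Invert Spearman-Brown to solve for n:
n = r_target (1 − r_old) / [ r_old (1 − r_target) ]
n = 0.501(1 − 0.351) / [0.351(1 − 0.501)]
n = 0.325149 / 0.175149 ≈ 1.8564
1.8564 × 78 = 144.80 → 145 items

145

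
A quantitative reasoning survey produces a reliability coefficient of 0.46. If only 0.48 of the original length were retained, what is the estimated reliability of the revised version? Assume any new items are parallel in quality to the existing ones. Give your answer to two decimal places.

0.29

Apply the Spearman-Brown prophecy formula, r' = nr / [1 + (n − 1)r]:
r_new = 0.48·0.46 / [1 + (0.48 − 1)·0.46]
     = 0.2208 / 0.7608 = 0.2902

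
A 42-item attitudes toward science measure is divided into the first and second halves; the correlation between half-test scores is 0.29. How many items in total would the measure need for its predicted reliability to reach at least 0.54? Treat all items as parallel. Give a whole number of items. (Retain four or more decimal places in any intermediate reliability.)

Corrected full-test reliability: r_full = 2 × 0.29 / (1 + 0.29) ≈ 0.4496
n = r_tgt(1 − r_full) / [r_full(1 − r_tgt)] = 0.54 × 0.5504 / (0.4496 × 0.46) ≈ 1.4371
Items = 1.4371 × 42 ≈ 60.36 → 61

61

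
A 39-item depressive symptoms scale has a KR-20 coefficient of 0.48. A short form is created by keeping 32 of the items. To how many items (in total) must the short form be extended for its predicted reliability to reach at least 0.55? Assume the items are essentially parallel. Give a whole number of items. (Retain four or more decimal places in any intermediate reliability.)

First, r for the 32-item form: n = 32/39 = 0.8205, so r_32 = 0.8205·0.48/(1 + (0.8205 − 1)·0.48) = 0.4310
Then solve for n' with r_old = 0.4310, r_target = 0.55: n' = 0.55(1 − 0.4310)/[0.4310(1 − 0.55)] = 1.6136
Total items = 1.6136 × 32 = 51.64, rounded up to 52.

52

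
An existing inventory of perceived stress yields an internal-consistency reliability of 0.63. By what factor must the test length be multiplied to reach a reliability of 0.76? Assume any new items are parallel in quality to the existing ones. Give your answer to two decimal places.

n = 0.76(1 − 0.63) / [0.63(1 − 0.76)]
  = 0.2812 / 0.1512 = 1.8598

1.86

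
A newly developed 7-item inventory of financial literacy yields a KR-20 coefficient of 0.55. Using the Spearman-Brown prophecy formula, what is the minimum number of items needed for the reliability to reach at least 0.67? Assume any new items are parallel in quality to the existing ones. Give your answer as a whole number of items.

Invert Spearman-Brown to solve for n:
n = r_target (1 − r_old) / [ r_old (1 − r_target) ]
n = [0.67 × 0.45] / [0.55 × 0.33]
  = 0.3015 / 0.1815 = 1.6612
Items needed = n × 7 = 1.6612 × 7 ≈ 11.63 → round up to 12

12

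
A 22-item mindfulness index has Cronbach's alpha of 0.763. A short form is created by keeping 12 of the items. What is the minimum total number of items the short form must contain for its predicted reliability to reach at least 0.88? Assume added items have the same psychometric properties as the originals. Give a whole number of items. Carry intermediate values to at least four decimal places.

51

Short-form reliability: n = 12/22 = 0.5455; r_12 = n·r/(1+(n−1)r) ≈ 0.6372
Length factor from the short form to reach 0.88: n' = 0.88(1 − 0.6372) / [0.6372(1 − 0.88)] ≈ 4.1754
Items = 4.1754 × 12 ≈ 50.10 → 51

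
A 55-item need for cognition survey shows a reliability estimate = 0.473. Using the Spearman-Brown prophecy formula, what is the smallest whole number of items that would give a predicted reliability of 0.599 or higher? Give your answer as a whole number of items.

Spearman-Brown solved for the length factor n:
n = r_target (1 − r_old) / [ r_old (1 − r_target) ]
n = 0.599 × (1 − 0.473) / [ 0.473 × (1 − 0.599) ]
  = 0.315673 / 0.189673 = 1.6643
Items needed = n × 55 = 1.6643 × 55 ≈ 91.54 → round up to 92

92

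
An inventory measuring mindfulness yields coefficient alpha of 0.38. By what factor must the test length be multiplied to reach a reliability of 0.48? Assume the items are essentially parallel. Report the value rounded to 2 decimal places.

1.51

n = 0.48 × (1 − 0.38) / [ 0.38 × (1 − 0.48) ]
n = 0.2976 / 0.1976 ≈ 1.5061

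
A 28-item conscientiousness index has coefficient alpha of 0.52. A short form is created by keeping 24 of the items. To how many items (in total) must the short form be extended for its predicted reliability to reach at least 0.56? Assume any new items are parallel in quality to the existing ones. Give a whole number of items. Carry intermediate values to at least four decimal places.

33

First, r for the 24-item form: n = 24/28 = 0.8571, so r_24 = 0.8571·0.52/(1 + (0.8571 − 1)·0.52) = 0.4815
Length factor from the short form to reach 0.56: n' = 0.56(1 − 0.4815) / [0.4815(1 − 0.56)] ≈ 1.3705
Total items = 1.3705 × 24 = 32.89, rounded up to 33.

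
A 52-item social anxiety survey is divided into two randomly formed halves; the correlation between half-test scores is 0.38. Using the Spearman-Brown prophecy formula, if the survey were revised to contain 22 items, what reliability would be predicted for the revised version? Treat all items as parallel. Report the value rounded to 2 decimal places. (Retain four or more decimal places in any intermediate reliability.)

Spearman-Brown correction (n = 2): r_full = 2·0.38/(1 + 0.38) = 0.5507
Length factor from 52 to 22 items: n = 22/52 = 0.4231
r_new = n·r_full / (1 + (n − 1)·r_full) = 0.2330 / 0.6823 ≈ 0.3415

0.34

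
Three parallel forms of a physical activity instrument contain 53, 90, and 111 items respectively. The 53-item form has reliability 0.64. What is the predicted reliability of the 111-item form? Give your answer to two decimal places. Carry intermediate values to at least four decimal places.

Only the ratio of lengths matters: n = 111/53 = 2.0943
r_{111} = n·r / (1 + (n − 1)·r) = 1.3404 / 1.7004 ≈ 0.7883

0.79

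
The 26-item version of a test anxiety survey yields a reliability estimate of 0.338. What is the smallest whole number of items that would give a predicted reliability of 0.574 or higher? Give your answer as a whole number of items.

n = 0.574(1 − 0.338) / [0.338(1 − 0.574)]
  = 0.379988 / 0.143988 = 2.6390
2.6390 × 26 = 68.61 → 69 items

69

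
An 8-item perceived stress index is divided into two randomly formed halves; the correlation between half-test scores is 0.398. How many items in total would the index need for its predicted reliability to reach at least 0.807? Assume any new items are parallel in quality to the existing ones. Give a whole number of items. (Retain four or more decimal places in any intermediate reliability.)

26

r_full = 2(0.398)/(1 + 0.398) = 0.5694
Solve Spearman-Brown for n: n = 0.807(1 − 0.5694) / [0.5694(1 − 0.807)] = 3.1621
Required items = 3.1621 × 8 = 25.30, so 26 items.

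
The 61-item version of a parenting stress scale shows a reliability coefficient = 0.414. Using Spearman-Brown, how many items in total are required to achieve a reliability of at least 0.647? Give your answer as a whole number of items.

Spearman-Brown solved for the length factor n:
n = r_target (1 − r_old) / [ r_old (1 − r_target) ]
n = 0.647(1 − 0.414) / [0.414(1 − 0.647)]
n = 0.379142 / 0.146142 ≈ 2.5943
Items needed = n × 61 = 2.5943 × 61 ≈ 158.25 → round up to 159

159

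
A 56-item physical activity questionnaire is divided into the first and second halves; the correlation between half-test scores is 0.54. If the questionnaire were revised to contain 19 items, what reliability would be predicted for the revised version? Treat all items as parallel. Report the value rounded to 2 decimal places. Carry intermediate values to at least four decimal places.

0.44

Spearman-Brown correction (n = 2): r_full = 2·0.54/(1 + 0.54) = 0.7013
Length factor from 56 to 19 items: n = 19/56 = 0.3393
r_new = n·r_full / (1 + (n − 1)·r_full) = 0.2380 / 0.5367 ≈ 0.4435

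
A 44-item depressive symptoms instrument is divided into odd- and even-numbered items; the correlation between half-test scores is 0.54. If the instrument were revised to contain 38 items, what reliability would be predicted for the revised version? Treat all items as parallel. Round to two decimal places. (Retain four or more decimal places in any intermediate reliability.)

0.67

Full-test reliability from the split-half r: r_full = 2(0.54)/(1 + 0.54) = 0.7013
Length factor from 44 to 38 items: n = 38/44 = 0.8636
r_new = n·r_full / (1 + (n − 1)·r_full) = 0.6056 / 0.9043 ≈ 0.6697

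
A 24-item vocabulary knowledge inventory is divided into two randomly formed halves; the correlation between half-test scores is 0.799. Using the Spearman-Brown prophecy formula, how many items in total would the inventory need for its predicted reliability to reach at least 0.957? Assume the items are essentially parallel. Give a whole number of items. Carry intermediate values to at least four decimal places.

r_full = 2(0.799)/(1 + 0.799) = 0.8883
n = r_tgt(1 − r_full) / [r_full(1 − r_tgt)] = 0.957 × 0.1117 / (0.8883 × 0.043) ≈ 2.7986
Required items = 2.7986 × 24 = 67.17, so 68 items.

68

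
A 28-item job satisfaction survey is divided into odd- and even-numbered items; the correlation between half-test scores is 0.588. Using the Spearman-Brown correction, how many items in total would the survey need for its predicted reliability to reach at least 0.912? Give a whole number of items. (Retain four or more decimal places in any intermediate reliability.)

r_full = 2(0.588)/(1 + 0.588) = 0.7406
Solve Spearman-Brown for n: n = 0.912(1 − 0.7406) / [0.7406(1 − 0.912)] = 3.6299
Items = 3.6299 × 28 ≈ 101.64 → 102

102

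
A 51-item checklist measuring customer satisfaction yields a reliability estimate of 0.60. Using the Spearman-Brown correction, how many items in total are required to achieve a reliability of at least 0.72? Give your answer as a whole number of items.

Rearranging the Spearman-Brown formula for n,
n = r_target (1 − r_old) / [ r_old (1 − r_target) ]
n = 0.72 × (1 − 0.60) / [ 0.60 × (1 − 0.72) ]
  = 0.2880 / 0.1680 = 1.7143
1.7143 × 51 = 87.43 → 88 items

88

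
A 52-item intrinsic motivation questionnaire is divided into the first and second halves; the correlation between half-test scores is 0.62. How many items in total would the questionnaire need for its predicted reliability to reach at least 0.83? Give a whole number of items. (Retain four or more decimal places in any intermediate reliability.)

78

r_full = 2(0.62)/(1 + 0.62) = 0.7654
Solve Spearman-Brown for n: n = 0.83(1 − 0.7654) / [0.7654(1 − 0.83)] = 1.4965
Items = 1.4965 × 52 ≈ 77.82 → 78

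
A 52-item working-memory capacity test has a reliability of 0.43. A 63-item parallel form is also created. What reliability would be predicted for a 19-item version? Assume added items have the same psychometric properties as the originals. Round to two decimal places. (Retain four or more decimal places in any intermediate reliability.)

0.22

Only the ratio of lengths matters: n = 19/52 = 0.3654
r_{19} = n·r / (1 + (n − 1)·r) = 0.1571 / 0.7271 ≈ 0.2161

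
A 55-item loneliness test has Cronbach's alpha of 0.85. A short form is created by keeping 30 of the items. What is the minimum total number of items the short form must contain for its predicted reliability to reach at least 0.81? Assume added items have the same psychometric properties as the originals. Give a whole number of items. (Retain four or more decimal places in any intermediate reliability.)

First, r for the 30-item form: n = 30/55 = 0.5455, so r_30 = 0.5455·0.85/(1 + (0.5455 − 1)·0.85) = 0.7556
Then solve for n' with r_old = 0.7556, r_target = 0.81: n' = 0.81(1 − 0.7556)/[0.7556(1 − 0.81)] = 1.3789
Total items = 1.3789 × 30 = 41.37, rounded up to 42.

42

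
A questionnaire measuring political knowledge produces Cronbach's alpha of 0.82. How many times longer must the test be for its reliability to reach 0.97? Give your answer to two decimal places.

Invert Spearman-Brown to solve for n:
n = r_target (1 − r_old) / [ r_old (1 − r_target) ]
n = [0.97 × 0.18] / [0.82 × 0.03]
  = 0.1746 / 0.0246 = 7.0976

7.10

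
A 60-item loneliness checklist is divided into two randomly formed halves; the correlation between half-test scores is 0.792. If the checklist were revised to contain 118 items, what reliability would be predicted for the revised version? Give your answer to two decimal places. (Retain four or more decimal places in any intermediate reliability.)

Spearman-Brown correction (n = 2): r_full = 2·0.792/(1 + 0.792) = 0.8839
Length factor from 60 to 118 items: n = 118/60 = 1.9667
r_new = n·r_full / (1 + (n − 1)·r_full) = 1.7384 / 1.8545 ≈ 0.9374

0.94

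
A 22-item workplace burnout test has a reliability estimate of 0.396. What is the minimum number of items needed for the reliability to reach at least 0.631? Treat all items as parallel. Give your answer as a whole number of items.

58

Spearman-Brown solved for the length factor n:
n = r*(1 − r) / [ r (1 − r*) ]
n = [0.631 × 0.604] / [0.396 × 0.369]
n = 0.381124 / 0.146124 ≈ 2.6082
2.6082 × 22 = 57.38 → 58 items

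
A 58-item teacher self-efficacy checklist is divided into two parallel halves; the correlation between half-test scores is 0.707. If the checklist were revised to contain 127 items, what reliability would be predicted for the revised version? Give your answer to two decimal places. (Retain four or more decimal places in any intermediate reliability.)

0.91

First correct the split-half correlation to full-test reliability: r_full = 2 × 0.707 / (1 + 0.707) ≈ 0.8284
Length factor from 58 to 127 items: n = 127/58 = 2.1897
r_new = n·r_full / (1 + (n − 1)·r_full) = 1.8139 / 1.9855 ≈ 0.9136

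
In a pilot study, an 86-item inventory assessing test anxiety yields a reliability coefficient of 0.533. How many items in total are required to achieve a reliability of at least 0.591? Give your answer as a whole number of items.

Invert Spearman-Brown to solve for n:
n = r_target (1 − r_old) / [ r_old (1 − r_target) ]
n = 0.591(1 − 0.533) / [0.533(1 − 0.591)]
n = 0.275997 / 0.217997 ≈ 1.2661
So the test needs 1.2661 × 86 ≈ 108.88 items; rounding up, 109.

109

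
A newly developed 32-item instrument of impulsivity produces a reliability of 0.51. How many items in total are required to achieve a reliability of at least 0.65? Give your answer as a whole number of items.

58

Invert Spearman-Brown to solve for n:
n = r_target (1 − r_old) / [ r_old (1 − r_target) ]
n = [0.65 × 0.49] / [0.51 × 0.35]
  = 0.3185 / 0.1785 = 1.7843
Items needed = n × 32 = 1.7843 × 32 ≈ 57.10 → round up to 58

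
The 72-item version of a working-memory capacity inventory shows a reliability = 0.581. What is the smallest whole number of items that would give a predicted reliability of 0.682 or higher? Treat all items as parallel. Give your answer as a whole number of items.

112

Invert Spearman-Brown to solve for n:
n = r_target (1 − r_old) / [ r_old (1 − r_target) ]
n = 0.682 × (1 − 0.581) / [ 0.581 × (1 − 0.682) ]
n = 0.285758 / 0.184758 ≈ 1.5467
Items needed = n × 72 = 1.5467 × 72 ≈ 111.36 → round up to 112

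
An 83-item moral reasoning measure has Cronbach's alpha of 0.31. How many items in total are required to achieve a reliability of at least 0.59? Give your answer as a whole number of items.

266

n = [0.59 × 0.69] / [0.31 × 0.41]
n = 0.4071 / 0.1271 ≈ 3.2030
3.2030 × 83 = 265.85 → 266 items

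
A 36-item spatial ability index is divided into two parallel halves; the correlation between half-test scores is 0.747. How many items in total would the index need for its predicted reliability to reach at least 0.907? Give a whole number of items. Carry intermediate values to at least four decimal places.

r_full = 2(0.747)/(1 + 0.747) = 0.8552
Solve Spearman-Brown for n: n = 0.907(1 − 0.8552) / [0.8552(1 − 0.907)] = 1.6513
Items = 1.6513 × 36 ≈ 59.45 → 60

60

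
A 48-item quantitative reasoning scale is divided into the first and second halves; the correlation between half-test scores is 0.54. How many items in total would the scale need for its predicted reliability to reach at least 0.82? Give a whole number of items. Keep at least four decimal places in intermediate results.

r_full = 2(0.54)/(1 + 0.54) = 0.7013
Solve Spearman-Brown for n: n = 0.82(1 − 0.7013) / [0.7013(1 − 0.82)] = 1.9403
Items = 1.9403 × 48 ≈ 93.13 → 94

94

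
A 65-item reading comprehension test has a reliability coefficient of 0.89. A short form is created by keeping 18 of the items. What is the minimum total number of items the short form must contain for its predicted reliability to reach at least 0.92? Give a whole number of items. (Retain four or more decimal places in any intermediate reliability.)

Short-form reliability: n = 18/65 = 0.2769; r_18 = n·r/(1+(n−1)r) ≈ 0.6914
Length factor from the short form to reach 0.92: n' = 0.92(1 − 0.6914) / [0.6914(1 − 0.92)] ≈ 5.1329
Total items = 5.1329 × 18 = 92.39, rounded up to 93.

93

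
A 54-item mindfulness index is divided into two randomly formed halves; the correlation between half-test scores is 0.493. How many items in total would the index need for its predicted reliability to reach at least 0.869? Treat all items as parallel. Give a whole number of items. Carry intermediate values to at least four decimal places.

r_full = 2(0.493)/(1 + 0.493) = 0.6604
n = r_tgt(1 − r_full) / [r_full(1 − r_tgt)] = 0.869 × 0.3396 / (0.6604 × 0.131) ≈ 3.4112
Items = 3.4112 × 54 ≈ 184.20 → 185

185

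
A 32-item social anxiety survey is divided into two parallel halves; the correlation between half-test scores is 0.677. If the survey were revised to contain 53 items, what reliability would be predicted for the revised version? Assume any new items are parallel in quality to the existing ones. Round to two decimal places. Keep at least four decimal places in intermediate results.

0.87

Full-test reliability from the split-half r: r_full = 2(0.677)/(1 + 0.677) = 0.8074
Then adjust to 53 items: n = 53/32 = 1.6562
r_new = n·r_full / (1 + (n − 1)·r_full) = 1.3372 / 1.5298 ≈ 0.8741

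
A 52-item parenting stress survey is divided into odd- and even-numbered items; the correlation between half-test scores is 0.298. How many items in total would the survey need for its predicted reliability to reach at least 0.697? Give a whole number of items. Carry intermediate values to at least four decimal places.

141

Corrected full-test reliability: r_full = 2 × 0.298 / (1 + 0.298) ≈ 0.4592
n = r_tgt(1 − r_full) / [r_full(1 − r_tgt)] = 0.697 × 0.5408 / (0.4592 × 0.303) ≈ 2.7091
Items = 2.7091 × 52 ≈ 140.87 → 141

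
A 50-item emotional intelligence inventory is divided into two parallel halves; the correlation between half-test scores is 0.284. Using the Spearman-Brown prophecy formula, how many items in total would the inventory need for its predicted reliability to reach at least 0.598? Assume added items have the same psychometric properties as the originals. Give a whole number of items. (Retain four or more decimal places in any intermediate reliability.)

94

r_full = 2(0.284)/(1 + 0.284) = 0.4424
n = r_tgt(1 − r_full) / [r_full(1 − r_tgt)] = 0.598 × 0.5576 / (0.4424 × 0.402) ≈ 1.8749
Items = 1.8749 × 50 ≈ 93.75 → 94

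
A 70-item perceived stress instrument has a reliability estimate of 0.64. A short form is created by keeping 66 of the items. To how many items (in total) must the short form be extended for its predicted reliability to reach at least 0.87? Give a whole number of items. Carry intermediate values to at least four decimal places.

264

Short-form reliability: n = 66/70 = 0.9429; r_66 = n·r/(1+(n−1)r) ≈ 0.6263
Then solve for n' with r_old = 0.6263, r_target = 0.87: n' = 0.87(1 − 0.6263)/[0.6263(1 − 0.87)] = 3.9932
Total items = 3.9932 × 66 = 263.55, rounded up to 264.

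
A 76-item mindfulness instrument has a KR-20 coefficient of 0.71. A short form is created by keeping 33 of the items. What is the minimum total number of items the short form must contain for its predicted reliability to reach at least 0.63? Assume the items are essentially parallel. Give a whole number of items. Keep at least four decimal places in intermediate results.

53

Short-form reliability: n = 33/76 = 0.4342; r_33 = n·r/(1+(n−1)r) ≈ 0.5153
Then solve for n' with r_old = 0.5153, r_target = 0.63: n' = 0.63(1 − 0.5153)/[0.5153(1 − 0.63)] = 1.6016
Items = 1.6016 × 33 ≈ 52.85 → 53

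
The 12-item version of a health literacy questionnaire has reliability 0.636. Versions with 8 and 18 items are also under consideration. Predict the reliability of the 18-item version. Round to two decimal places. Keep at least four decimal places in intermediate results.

0.72

The 8-item form is not needed; work directly from the 12-item form with n = 18/12 = 1.5000.
r_{18} = n·r / (1 + (n − 1)·r) = 0.9540 / 1.3180 ≈ 0.7238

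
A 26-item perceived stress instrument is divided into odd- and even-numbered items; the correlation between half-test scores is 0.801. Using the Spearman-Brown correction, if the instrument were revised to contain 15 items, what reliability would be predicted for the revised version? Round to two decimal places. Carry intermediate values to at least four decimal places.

First correct the split-half correlation to full-test reliability: r_full = 2 × 0.801 / (1 + 0.801) ≈ 0.8895
Length factor from 26 to 15 items: n = 15/26 = 0.5769
r_new = n·r_full / (1 + (n − 1)·r_full) = 0.5132 / 0.6237 ≈ 0.8228

0.82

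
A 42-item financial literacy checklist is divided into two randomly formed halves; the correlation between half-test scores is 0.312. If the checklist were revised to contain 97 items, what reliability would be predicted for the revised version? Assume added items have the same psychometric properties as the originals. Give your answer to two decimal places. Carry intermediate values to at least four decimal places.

First correct the split-half correlation to full-test reliability: r_full = 2 × 0.312 / (1 + 0.312) ≈ 0.4756
Then adjust to 97 items: n = 97/42 = 2.3095
r_new = n·r_full / (1 + (n − 1)·r_full) = 1.0984 / 1.6228 ≈ 0.6769

0.68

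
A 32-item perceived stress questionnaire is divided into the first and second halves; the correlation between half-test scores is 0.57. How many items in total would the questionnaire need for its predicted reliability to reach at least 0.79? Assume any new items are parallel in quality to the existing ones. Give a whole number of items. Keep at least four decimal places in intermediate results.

46

r_full = 2(0.57)/(1 + 0.57) = 0.7261
n = r_tgt(1 − r_full) / [r_full(1 − r_tgt)] = 0.79 × 0.2739 / (0.7261 × 0.21) ≈ 1.4191
Required items = 1.4191 × 32 = 45.41, so 46 items.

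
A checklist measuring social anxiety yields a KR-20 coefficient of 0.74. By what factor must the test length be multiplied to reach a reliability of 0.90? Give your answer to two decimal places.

Spearman-Brown solved for the length factor n:
n = r*(1 − r) / [ r (1 − r*) ]
n = [0.90 × 0.26] / [0.74 × 0.10]
n = 0.2340 / 0.0740 ≈ 3.1622

3.16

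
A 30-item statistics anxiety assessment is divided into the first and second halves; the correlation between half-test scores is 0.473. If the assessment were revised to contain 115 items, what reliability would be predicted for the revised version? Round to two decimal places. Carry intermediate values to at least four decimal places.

0.87

First correct the split-half correlation to full-test reliability: r_full = 2 × 0.473 / (1 + 0.473) ≈ 0.6422
Then adjust to 115 items: n = 115/30 = 3.8333
r_new = n·r_full / (1 + (n − 1)·r_full) = 2.4617 / 2.8195 ≈ 0.8731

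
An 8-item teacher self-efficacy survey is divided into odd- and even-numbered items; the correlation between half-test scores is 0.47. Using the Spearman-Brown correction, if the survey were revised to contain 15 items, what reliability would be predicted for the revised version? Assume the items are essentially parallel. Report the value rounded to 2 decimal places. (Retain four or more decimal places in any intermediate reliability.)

0.77

Full-test reliability from the split-half r: r_full = 2(0.47)/(1 + 0.47) = 0.6395
Length factor from 8 to 15 items: n = 15/8 = 1.8750
r_new = n·r_full / (1 + (n − 1)·r_full) = 1.1991 / 1.5596 ≈ 0.7689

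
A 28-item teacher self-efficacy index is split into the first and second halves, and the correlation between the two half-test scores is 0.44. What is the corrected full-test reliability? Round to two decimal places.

The full test is twice the length of either half (n = 2).
r_full = 2r_hh / (1 + r_hh) = 2 × 0.44 / (1 + 0.44)
r_full = 0.8800 / 1.4400 ≈ 0.6111

0.61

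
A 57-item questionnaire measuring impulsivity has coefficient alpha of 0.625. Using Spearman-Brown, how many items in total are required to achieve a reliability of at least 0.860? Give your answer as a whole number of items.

211

n = [0.860 × 0.375] / [0.625 × 0.140]
n = 0.322500 / 0.087500 ≈ 3.6857
So the test needs 3.6857 × 57 ≈ 210.08 items; rounding up, 211.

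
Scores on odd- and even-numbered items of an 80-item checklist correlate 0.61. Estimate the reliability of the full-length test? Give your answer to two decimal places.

Each half is half the length of the full test, so the full test is n = 2 times a half.
r_full = 2(0.61) / (1 + 0.61)
       = 1.2200 / 1.6100 = 0.7578

0.76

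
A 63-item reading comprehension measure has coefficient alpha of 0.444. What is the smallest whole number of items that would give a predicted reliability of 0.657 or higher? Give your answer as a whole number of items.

Spearman-Brown solved for the length factor n:
n = r*(1 − r) / [ r (1 − r*) ]
n = 0.657 × (1 − 0.444) / [ 0.444 × (1 − 0.657) ]
  = 0.365292 / 0.152292 = 2.3986
Items needed = n × 63 = 2.3986 × 63 ≈ 151.11 → round up to 152

152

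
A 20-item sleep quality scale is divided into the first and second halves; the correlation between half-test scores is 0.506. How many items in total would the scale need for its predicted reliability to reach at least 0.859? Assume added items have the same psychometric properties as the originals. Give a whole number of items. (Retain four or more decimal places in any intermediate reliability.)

60

r_full = 2(0.506)/(1 + 0.506) = 0.6720
Solve Spearman-Brown for n: n = 0.859(1 − 0.6720) / [0.6720(1 − 0.859)] = 2.9736
Items = 2.9736 × 20 ≈ 59.47 → 60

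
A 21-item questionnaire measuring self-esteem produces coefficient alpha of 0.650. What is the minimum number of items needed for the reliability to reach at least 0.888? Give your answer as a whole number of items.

n = 0.888 × (1 − 0.650) / [ 0.650 × (1 − 0.888) ]
n = 0.310800 / 0.072800 ≈ 4.2692
4.2692 × 21 = 89.65 → 90 items

90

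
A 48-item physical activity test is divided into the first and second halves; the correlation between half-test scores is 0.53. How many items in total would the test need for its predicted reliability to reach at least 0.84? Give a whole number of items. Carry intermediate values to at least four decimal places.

112

Corrected full-test reliability: r_full = 2 × 0.53 / (1 + 0.53) ≈ 0.6928
n = r_tgt(1 − r_full) / [r_full(1 − r_tgt)] = 0.84 × 0.3072 / (0.6928 × 0.16) ≈ 2.3279
Required items = 2.3279 × 48 = 111.74, so 112 items.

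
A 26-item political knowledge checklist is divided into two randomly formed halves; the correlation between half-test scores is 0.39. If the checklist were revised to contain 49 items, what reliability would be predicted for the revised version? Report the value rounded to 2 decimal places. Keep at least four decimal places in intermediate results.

0.71

First correct the split-half correlation to full-test reliability: r_full = 2 × 0.39 / (1 + 0.39) ≈ 0.5612
Length factor from 26 to 49 items: n = 49/26 = 1.8846
r_new = n·r_full / (1 + (n − 1)·r_full) = 1.0576 / 1.4964 ≈ 0.7068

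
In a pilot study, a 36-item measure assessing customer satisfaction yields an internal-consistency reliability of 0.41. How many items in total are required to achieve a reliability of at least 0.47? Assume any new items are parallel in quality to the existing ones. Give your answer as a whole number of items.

46

n = [0.47 × 0.59] / [0.41 × 0.53]
  = 0.2773 / 0.2173 = 1.2761
So the test needs 1.2761 × 36 ≈ 45.94 items; rounding up, 46.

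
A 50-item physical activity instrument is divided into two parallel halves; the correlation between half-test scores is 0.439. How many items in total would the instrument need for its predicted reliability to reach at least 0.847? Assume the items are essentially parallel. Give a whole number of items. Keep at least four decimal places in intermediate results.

177

Corrected full-test reliability: r_full = 2 × 0.439 / (1 + 0.439) ≈ 0.6101
Solve Spearman-Brown for n: n = 0.847(1 − 0.6101) / [0.6101(1 − 0.847)] = 3.5379
Required items = 3.5379 × 50 = 176.90, so 177 items.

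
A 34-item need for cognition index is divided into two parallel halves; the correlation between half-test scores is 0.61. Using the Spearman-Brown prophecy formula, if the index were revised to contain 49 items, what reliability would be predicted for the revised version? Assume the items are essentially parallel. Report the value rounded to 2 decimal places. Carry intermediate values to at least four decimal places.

Spearman-Brown correction (n = 2): r_full = 2·0.61/(1 + 0.61) = 0.7578
Then adjust to 49 items: n = 49/34 = 1.4412
r_new = n·r_full / (1 + (n − 1)·r_full) = 1.0921 / 1.3343 ≈ 0.8185

0.82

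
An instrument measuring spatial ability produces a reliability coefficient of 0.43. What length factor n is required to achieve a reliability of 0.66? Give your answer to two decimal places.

Rearranging the Spearman-Brown formula for n,
n = r*(1 − r) / [ r (1 − r*) ]
n = [0.66 × 0.57] / [0.43 × 0.34]
n = 0.3762 / 0.1462 ≈ 2.5732

2.57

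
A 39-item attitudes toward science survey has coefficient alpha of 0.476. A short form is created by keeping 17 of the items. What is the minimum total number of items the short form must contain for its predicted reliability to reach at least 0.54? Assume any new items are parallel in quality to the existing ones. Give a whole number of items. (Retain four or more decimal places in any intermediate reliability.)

First, r for the 17-item form: n = 17/39 = 0.4359, so r_17 = 0.4359·0.476/(1 + (0.4359 − 1)·0.476) = 0.2837
Then solve for n' with r_old = 0.2837, r_target = 0.54: n' = 0.54(1 − 0.2837)/[0.2837(1 − 0.54)] = 2.9640
Total items = 2.9640 × 17 = 50.39, rounded up to 51.

51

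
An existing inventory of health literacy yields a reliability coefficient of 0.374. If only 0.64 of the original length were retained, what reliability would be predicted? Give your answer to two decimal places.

Apply the Spearman-Brown prophecy formula, r' = nr / [1 + (n − 1)r]:
r_new = (0.64 × 0.374) / (1 + (0.64 − 1) × 0.374)
     = 0.2394 / 0.8654 = 0.2766

0.28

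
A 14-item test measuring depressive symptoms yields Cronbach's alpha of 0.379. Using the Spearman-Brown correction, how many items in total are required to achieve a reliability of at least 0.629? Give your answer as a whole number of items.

Rearranging the Spearman-Brown formula for n,
n = r_target (1 − r_old) / [ r_old (1 − r_target) ]
n = 0.629 × (1 − 0.379) / [ 0.379 × (1 − 0.629) ]
  = 0.390609 / 0.140609 = 2.7780
2.7780 × 14 = 38.89 → 39 items

39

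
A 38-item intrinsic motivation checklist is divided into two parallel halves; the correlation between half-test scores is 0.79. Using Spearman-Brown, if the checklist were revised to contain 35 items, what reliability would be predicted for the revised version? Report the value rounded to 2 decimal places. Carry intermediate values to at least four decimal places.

Spearman-Brown correction (n = 2): r_full = 2·0.79/(1 + 0.79) = 0.8827
Then adjust to 35 items: n = 35/38 = 0.9211
r_new = n·r_full / (1 + (n − 1)·r_full) = 0.8131 / 0.9304 ≈ 0.8739

0.87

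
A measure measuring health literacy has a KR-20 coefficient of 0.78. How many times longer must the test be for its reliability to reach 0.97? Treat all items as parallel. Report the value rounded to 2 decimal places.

9.12

Rearranging the Spearman-Brown formula for n,
n = r*(1 − r) / [ r (1 − r*) ]
n = 0.97 × (1 − 0.78) / [ 0.78 × (1 − 0.97) ]
n = 0.2134 / 0.0234 ≈ 9.1197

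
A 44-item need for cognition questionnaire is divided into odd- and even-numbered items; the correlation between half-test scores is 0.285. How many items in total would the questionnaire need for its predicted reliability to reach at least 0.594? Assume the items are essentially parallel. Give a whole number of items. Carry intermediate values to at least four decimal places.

Corrected full-test reliability: r_full = 2 × 0.285 / (1 + 0.285) ≈ 0.4436
n = r_tgt(1 − r_full) / [r_full(1 − r_tgt)] = 0.594 × 0.5564 / (0.4436 × 0.406) ≈ 1.8351
Required items = 1.8351 × 44 = 80.74, so 81 items.

81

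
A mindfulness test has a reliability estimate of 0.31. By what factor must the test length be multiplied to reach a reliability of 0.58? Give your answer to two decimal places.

n = 0.58 × (1 − 0.31) / [ 0.31 × (1 − 0.58) ]
  = 0.4002 / 0.1302 = 3.0737

3.07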